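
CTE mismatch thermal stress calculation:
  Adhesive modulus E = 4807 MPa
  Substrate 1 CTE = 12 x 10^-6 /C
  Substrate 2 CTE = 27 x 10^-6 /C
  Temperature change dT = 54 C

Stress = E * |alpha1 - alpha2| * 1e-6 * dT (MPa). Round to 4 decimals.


delta_alpha = |12 - 27| = 15 x 10^-6/C
Stress = 4807 * 15e-6 * 54
= 3.8937 MPa

3.8937


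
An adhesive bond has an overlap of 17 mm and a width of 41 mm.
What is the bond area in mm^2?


Bond area = overlap * width
= 17 * 41
= 697 mm^2

697


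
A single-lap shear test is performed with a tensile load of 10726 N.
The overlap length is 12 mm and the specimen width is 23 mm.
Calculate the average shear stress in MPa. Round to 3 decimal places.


Shear stress = F / (overlap * width)
= 10726 / (12 * 23)
= 10726 / 276
= 38.862 MPa

38.862


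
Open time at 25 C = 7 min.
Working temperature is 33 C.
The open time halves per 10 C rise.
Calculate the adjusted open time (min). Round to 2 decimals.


factor = 2^((33 - 25) / 10) = 1.7411
ot = 7 / 1.7411 = 4.02 min

4.02


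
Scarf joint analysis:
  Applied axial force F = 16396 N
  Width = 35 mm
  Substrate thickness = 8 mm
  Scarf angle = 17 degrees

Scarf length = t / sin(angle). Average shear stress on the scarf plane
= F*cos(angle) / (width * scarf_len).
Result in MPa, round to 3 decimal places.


Scarf length = 8 / sin(17 deg) = 27.3624 mm
cos(17 deg) = 0.956305
Shear = 16396 * 0.956305 / (35 * 27.3624)
= 16.372 MPa

16.372


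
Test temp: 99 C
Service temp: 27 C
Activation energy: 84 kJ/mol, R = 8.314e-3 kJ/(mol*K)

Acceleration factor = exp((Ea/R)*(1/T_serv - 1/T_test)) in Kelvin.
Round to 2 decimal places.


AF = exp((84/0.008314)*(1/300.15 - 1/372.15))
= 673.48

673.48


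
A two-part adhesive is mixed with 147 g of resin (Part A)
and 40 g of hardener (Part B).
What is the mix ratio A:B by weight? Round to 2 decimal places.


Mix ratio = mass_A / mass_B
= 147 / 40
= 3.68

3.68


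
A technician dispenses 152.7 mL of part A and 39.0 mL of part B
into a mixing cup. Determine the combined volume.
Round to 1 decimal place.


Combined volume = 152.7 + 39.0
= 191.7 mL

191.7


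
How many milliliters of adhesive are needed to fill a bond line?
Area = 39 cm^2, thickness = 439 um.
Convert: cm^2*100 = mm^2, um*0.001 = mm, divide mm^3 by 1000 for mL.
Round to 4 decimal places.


= (39 * 100) * (439 * 0.001) / 1000
= 1.7121 mL

1.7121


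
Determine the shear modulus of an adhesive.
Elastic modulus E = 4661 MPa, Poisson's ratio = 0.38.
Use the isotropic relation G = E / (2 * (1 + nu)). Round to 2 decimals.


G = 4661 / (2*(1+0.38)) = 4661 / 2.76
= 1688.77 MPa

1688.77


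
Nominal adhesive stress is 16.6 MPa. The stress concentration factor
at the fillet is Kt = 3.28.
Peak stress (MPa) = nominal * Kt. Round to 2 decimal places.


Peak = 16.6 * 3.28 = 54.45 MPa

54.45


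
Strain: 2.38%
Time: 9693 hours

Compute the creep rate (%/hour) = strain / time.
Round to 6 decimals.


Creep rate = 2.38 / 9693
= 0.000246 %/h

0.000246


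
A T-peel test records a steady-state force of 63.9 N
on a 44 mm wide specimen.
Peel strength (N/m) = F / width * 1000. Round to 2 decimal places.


Peel strength = 63.9 / 44 * 1000
= 1452.27 N/m

1452.27


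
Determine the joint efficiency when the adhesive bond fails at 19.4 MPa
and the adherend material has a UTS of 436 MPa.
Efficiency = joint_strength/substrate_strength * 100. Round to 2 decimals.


Joint efficiency = 19.4 / 436 * 100
= 4.45%

4.45


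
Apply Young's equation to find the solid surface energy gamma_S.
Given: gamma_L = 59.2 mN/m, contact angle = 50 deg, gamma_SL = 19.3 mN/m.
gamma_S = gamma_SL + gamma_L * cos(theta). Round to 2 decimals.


theta_rad = 50 * pi/180 = 0.872665
gamma_S = 19.3 + 59.2 * cos(0.872665)
= 57.35 mN/m

57.35


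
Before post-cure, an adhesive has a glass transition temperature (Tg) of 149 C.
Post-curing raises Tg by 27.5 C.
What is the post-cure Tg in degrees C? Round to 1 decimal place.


Tg_post = Tg_base + delta_Tg
= 149 + 27.5
= 176.5 C

176.5


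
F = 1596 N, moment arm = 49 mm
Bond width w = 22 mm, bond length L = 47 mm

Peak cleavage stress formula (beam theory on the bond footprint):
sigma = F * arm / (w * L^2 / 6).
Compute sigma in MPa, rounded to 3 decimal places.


sigma = (1596 * 49) / (22 * 2209 / 6)
= 78204 * 6 / 48598
= 469224 / 48598
= 9.655 MPa

9.655


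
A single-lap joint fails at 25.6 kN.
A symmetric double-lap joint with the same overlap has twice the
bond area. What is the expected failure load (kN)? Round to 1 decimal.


Double-lap load = 2 * 25.6 = 51.2 kN

51.2


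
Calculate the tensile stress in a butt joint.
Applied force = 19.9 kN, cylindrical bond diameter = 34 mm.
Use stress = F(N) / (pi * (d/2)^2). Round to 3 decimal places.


A = pi * 17.0^2 = 907.9203 mm^2
sigma = 19900.0 / 907.9203 = 21.918 MPa

21.918


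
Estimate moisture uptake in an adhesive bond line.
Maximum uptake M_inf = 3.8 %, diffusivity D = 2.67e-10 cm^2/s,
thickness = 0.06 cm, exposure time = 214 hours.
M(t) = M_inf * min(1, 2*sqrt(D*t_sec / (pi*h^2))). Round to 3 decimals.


Convert time: 214 h = 770400 s
ratio = min(1, 2*sqrt(2.67e-10*770400/(pi*0.06^2)))
= 0.269723
M(t) = 3.8 * 0.269723 = 1.025%

1.025


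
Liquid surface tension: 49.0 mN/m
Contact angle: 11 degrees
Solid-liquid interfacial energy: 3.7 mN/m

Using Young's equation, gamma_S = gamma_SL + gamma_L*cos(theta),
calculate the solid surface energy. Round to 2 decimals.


gamma_S = 3.7 + 49.0 * cos(11)
= 51.80 mN/m

51.80


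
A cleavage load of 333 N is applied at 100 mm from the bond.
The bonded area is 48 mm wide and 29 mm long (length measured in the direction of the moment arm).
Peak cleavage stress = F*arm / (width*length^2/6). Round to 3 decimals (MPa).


Moment = 333 * 100 = 33300 N*mm
Section modulus = 48 * 841 / 6 = 40368 / 6 mm^3
Stress = 33300 / (40368 / 6) = 199800 / 40368
= 4.949 MPa

4.949


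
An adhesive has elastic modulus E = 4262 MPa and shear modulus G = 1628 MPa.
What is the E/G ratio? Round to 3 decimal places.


E/G = 4262 / 1628 = 2.618

2.618


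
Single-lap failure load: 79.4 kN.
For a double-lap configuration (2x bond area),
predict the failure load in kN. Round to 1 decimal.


Failure load = 79.4 * 2 = 158.8 kN

158.8


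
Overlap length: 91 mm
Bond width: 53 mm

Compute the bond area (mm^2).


Bond area = 91 * 53 = 4823 mm^2

4823


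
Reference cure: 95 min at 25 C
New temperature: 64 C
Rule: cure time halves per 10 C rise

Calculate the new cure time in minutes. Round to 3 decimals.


factor = 2^((64-25)/10) = 14.9285
t_new = 95 / 14.9285 = 6.364 min

6.364


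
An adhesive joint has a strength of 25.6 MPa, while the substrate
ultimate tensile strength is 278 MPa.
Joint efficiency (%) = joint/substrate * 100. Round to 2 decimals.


Efficiency = 25.6 / 278 * 100
= 9.21%

9.21


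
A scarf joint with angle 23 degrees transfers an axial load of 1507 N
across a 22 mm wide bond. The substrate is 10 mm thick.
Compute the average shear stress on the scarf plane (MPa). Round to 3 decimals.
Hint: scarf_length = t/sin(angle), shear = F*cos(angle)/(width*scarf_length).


scarf_length = 10 / sin(23 deg) = 25.5930 mm
cos(23 deg) = 0.920505
shear stress = 1507 * 0.920505 / (22 * 25.5930)
= 2.464 MPa

2.464


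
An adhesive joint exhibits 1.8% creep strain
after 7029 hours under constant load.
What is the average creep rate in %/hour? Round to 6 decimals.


Creep rate = strain / time
= 1.8 / 7029
= 0.000256 %/h

0.000256


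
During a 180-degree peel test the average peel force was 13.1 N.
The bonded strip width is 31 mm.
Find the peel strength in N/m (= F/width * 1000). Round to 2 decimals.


Peel strength = F/width * 1000
= 13.1 / 31 * 1000
= 422.58 N/m

422.58


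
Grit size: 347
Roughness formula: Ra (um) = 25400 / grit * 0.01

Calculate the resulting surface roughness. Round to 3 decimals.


Ra = 25400 / 347 * 0.01
= 0.732 um

0.732


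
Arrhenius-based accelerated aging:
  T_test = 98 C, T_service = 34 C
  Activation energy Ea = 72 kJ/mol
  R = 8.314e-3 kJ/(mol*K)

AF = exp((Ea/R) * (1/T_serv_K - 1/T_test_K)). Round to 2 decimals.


T_test_K = 371.15, T_serv_K = 307.15
AF = exp((72/8.314e-3) * (1/307.15 - 1/371.15))
= 129.26

129.26


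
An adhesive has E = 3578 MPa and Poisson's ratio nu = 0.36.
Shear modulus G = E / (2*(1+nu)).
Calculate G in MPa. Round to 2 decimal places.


G = 3578 / (2*(1+0.36))
= 3578 / 2.72
= 1315.44 MPa

1315.44


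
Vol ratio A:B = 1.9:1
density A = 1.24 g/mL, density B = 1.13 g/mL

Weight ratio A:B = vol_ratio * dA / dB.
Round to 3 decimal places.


Weight ratio = 1.9 * 1.24 / 1.13
= 2.085

2.085


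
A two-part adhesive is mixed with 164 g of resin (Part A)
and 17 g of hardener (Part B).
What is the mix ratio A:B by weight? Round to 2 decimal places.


Mix ratio = mass_A / mass_B
= 164 / 17
= 9.65

9.65


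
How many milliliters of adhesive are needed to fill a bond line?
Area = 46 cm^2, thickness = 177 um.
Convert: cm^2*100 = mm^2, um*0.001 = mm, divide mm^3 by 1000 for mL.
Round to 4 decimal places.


= (46 * 100) * (177 * 0.001) / 1000
= 0.8142 mL

0.8142


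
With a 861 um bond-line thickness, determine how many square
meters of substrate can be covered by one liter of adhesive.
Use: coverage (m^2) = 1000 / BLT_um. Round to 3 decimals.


Coverage = 1000 / 861 = 1.161 m^2

1.161


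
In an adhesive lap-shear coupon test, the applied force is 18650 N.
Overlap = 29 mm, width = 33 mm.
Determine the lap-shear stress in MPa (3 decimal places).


stress = F / (overlap * width)
= 18650 / (29 * 33)
= 19.488 MPa

19.488


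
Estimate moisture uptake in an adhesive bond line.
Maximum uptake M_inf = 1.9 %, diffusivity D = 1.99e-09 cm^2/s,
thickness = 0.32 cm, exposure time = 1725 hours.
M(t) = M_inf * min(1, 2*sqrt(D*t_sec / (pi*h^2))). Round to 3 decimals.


Convert time: 1725 h = 6210000 s
ratio = min(1, 2*sqrt(1.99e-09*6210000/(pi*0.32^2)))
= 0.391992
M(t) = 1.9 * 0.391992 = 0.745%

0.745


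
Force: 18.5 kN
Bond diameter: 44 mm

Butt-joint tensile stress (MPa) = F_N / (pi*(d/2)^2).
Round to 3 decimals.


F_N = 18.5 * 1000 = 18500.0 N
A = pi*(22.0)^2 = 1520.5308 mm^2
stress = 18500.0 / 1520.5308 = 12.167 MPa

12.167


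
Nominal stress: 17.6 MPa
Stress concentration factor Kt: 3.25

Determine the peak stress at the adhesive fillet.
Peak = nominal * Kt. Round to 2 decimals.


Peak stress = 17.6 * 3.25
= 57.20 MPa

57.20


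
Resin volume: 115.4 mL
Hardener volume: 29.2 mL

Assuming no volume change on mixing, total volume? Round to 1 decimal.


V_total = 115.4 + 29.2 = 144.6 mL

144.6


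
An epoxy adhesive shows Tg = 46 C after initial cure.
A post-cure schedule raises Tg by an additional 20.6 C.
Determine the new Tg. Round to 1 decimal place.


New Tg = 46 + 20.6
= 66.6 C

66.6


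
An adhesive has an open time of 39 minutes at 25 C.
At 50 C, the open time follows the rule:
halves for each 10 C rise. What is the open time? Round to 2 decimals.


Factor = 2^((50-25)/10) = 5.6569
Open time = 39 / 5.6569 = 6.89 min

6.89


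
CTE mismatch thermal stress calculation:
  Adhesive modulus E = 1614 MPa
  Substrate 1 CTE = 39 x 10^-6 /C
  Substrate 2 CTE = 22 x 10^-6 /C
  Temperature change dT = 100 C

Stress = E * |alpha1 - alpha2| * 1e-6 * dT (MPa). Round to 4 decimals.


delta_alpha = |39 - 22| = 17 x 10^-6/C
Stress = 1614 * 17e-6 * 100
= 2.7438 MPa

2.7438


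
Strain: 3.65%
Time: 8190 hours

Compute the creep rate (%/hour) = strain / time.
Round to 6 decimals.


Creep rate = 3.65 / 8190
= 0.000446 %/h

0.000446


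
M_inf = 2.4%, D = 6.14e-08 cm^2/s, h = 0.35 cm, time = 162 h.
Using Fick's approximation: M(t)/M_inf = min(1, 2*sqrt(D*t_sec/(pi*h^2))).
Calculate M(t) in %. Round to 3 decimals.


t = 583200 s
ratio = min(1, 2*sqrt(6.14e-08*583200/(pi*0.1225)))
= 0.610070
M(t) = 2.4 * 0.610070 = 1.464%

1.464


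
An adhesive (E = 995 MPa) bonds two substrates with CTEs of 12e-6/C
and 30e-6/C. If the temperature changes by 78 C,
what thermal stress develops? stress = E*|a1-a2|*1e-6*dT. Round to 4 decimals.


Stress = 995 * |12 - 30| * 1e-6 * 78
= 1.3970 MPa

1.3970


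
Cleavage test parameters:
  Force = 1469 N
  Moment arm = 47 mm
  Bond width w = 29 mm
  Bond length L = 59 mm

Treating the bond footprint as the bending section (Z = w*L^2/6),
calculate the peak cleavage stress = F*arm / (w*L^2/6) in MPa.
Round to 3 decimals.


M = 1469 * 47 = 69043 N*mm
Z = 29 * 59^2 / 6 = 100949 / 6 mm^3
sigma = M / Z = 6 * 69043 / 100949 = 414258 / 100949
= 4.104 MPa

4.104


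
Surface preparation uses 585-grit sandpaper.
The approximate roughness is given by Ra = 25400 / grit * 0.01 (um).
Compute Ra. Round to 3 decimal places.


Ra = 25400 / 585 * 0.01
= 254 / 585
= 0.434 um

0.434


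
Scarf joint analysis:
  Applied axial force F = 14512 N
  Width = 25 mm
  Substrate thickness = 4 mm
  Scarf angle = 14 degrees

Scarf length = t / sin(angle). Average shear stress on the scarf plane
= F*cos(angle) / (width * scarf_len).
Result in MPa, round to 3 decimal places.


Scarf length = 4 / sin(14 deg) = 16.5343 mm
cos(14 deg) = 0.970296
Shear = 14512 * 0.970296 / (25 * 16.5343)
= 34.065 MPa

34.065


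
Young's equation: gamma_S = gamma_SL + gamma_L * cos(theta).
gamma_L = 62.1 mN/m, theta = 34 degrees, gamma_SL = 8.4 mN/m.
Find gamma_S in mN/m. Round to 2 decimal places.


cos(34 deg) = 0.829038
gamma_S = 8.4 + 62.1 * 0.829038
= 59.88 mN/m

59.88


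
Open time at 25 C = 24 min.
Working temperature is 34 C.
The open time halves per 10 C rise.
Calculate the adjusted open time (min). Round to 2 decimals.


factor = 2^((34 - 25) / 10) = 1.8661
ot = 24 / 1.8661 = 12.86 min

12.86


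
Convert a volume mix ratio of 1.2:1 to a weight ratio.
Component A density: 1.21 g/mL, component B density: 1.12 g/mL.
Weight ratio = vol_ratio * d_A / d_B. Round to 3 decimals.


= 1.2 * 1.21 / 1.12 = 1.296

1.296


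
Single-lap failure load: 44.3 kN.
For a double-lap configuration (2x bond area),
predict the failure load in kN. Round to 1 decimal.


Failure load = 44.3 * 2 = 88.6 kN

88.6


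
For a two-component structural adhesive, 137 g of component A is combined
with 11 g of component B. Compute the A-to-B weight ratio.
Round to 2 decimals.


Weight ratio A:B = 137 / 11
= 12.45

12.45


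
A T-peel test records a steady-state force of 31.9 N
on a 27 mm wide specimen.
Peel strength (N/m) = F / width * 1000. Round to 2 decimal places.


Peel strength = 31.9 / 27 * 1000
= 1181.48 N/m

1181.48


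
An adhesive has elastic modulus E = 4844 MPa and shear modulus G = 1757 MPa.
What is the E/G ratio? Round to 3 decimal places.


E/G = 4844 / 1757 = 2.757

2.757


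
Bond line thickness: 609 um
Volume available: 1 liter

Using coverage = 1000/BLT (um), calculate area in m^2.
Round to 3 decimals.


1 L = 1e6 mm^3, thickness = 609 um = 0.609 mm
Area = 1e6 / 0.609 mm^2 = (1e6 / 0.609) / 1e6 m^2 = 1000 / 609 m^2
= 1.642 m^2

1.642


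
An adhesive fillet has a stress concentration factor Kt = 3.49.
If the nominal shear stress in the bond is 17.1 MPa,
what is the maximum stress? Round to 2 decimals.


Max stress = 17.1 * 3.49 = 59.68 MPa

59.68


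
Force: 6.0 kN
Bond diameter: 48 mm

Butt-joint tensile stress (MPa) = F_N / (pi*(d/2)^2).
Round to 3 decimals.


F_N = 6.0 * 1000 = 6000.0 N
A = pi*(24.0)^2 = 1809.5574 mm^2
stress = 6000.0 / 1809.5574 = 3.316 MPa

3.316


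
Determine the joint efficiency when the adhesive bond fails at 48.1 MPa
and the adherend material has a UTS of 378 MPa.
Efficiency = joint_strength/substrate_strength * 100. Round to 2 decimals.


Joint efficiency = 48.1 / 378 * 100
= 12.72%

12.72


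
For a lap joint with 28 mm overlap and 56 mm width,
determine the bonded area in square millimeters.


Area = 28 * 56 = 1568 mm^2

1568


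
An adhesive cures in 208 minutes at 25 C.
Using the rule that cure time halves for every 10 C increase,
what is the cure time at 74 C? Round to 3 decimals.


Factor = 2^((74 - 25) / 10) = 29.8571
Cure time = 208 / 29.8571
= 6.967 minutes

6.967


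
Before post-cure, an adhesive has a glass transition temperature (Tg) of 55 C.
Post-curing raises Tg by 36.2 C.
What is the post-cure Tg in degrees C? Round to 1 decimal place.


Tg_post = Tg_base + delta_Tg
= 55 + 36.2
= 91.2 C

91.2


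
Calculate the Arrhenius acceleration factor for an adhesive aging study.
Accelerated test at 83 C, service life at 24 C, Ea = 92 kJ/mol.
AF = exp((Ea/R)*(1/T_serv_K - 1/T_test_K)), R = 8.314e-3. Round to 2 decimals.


T_test = 356.15 K, T_serv = 297.15 K
Ea/R = 92 / 0.008314 = 11065.67
AF = exp(11065.67 * (1/297.15 - 1/356.15))
= 477.75

477.75


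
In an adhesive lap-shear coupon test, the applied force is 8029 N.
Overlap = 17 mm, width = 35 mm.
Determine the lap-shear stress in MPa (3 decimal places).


stress = F / (overlap * width)
= 8029 / (17 * 35)
= 13.494 MPa

13.494


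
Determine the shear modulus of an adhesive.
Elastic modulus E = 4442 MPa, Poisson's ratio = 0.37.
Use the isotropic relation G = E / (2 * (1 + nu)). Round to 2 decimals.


G = 4442 / (2*(1+0.37)) = 4442 / 2.74
= 1621.17 MPa

1621.17


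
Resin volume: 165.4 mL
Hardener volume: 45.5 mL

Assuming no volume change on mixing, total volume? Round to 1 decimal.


V_total = 165.4 + 45.5 = 210.9 mL

210.9


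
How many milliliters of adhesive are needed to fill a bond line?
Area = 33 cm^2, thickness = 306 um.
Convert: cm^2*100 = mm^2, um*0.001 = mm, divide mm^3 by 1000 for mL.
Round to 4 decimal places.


= (33 * 100) * (306 * 0.001) / 1000
= 1.0098 mL

1.0098


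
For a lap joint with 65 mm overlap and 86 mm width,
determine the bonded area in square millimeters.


Area = 65 * 86 = 5590 mm^2

5590


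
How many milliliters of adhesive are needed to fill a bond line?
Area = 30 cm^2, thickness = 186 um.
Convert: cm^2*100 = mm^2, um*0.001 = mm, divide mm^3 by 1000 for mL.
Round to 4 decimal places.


= (30 * 100) * (186 * 0.001) / 1000
= 0.5580 mL

0.5580


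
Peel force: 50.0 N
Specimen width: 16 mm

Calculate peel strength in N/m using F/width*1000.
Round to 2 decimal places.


Peel strength = 50.0 / 16 * 1000 = 3125.00 N/m

3125.00


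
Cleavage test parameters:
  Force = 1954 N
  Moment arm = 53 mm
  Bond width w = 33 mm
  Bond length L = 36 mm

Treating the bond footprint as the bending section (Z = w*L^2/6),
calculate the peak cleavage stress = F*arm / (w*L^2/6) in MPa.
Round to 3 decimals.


M = 1954 * 53 = 103562 N*mm
Z = 33 * 36^2 / 6 = 42768 / 6 mm^3
sigma = M / Z = 6 * 103562 / 42768 = 621372 / 42768
= 14.529 MPa

14.529


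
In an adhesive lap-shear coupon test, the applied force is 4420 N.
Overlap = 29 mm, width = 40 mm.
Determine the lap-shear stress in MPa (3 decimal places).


stress = F / (overlap * width)
= 4420 / (29 * 40)
= 3.810 MPa

3.810


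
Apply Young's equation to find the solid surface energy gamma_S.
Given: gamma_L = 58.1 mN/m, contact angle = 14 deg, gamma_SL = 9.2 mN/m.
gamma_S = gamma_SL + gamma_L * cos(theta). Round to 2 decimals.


theta_rad = 14 * pi/180 = 0.244346
gamma_S = 9.2 + 58.1 * cos(0.244346)
= 65.57 mN/m

65.57


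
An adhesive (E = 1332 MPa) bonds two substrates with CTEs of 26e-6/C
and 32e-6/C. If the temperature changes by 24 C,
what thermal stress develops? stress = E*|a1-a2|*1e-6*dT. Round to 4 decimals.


Stress = 1332 * |26 - 32| * 1e-6 * 24
= 0.1918 MPa

0.1918


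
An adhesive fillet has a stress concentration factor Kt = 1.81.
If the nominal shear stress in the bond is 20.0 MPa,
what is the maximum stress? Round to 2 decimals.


Max stress = 20.0 * 1.81 = 36.20 MPa

36.20


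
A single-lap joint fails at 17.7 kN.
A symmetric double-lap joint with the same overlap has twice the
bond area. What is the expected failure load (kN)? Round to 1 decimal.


Double-lap load = 2 * 17.7 = 35.4 kN

35.4


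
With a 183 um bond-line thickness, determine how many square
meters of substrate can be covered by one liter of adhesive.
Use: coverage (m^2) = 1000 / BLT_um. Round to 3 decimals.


Coverage = 1000 / 183 = 5.464 m^2

5.464


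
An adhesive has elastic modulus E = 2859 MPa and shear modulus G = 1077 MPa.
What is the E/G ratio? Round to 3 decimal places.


E/G = 2859 / 1077 = 2.655

2.655


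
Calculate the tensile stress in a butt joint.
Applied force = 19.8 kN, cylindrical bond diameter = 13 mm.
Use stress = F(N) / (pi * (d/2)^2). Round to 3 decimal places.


A = pi * 6.5^2 = 132.7323 mm^2
sigma = 19800.0 / 132.7323 = 149.172 MPa

149.172


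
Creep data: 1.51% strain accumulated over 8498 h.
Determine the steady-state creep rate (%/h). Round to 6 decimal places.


Rate = 1.51 / 8498 = 0.000178 %/h

0.000178


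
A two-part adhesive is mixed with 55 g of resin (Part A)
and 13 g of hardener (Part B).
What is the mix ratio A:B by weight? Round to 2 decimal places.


Mix ratio = mass_A / mass_B
= 55 / 13
= 4.23

4.23


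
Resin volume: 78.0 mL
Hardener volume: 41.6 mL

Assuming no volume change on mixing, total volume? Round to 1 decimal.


V_total = 78.0 + 41.6 = 119.6 mL

119.6


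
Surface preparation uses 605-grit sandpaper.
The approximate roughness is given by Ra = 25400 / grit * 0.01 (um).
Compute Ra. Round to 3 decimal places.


Ra = 25400 / 605 * 0.01
= 254 / 605
= 0.420 um

0.420


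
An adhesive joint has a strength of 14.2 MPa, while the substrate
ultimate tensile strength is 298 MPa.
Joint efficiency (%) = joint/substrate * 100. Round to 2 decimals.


Efficiency = 14.2 / 298 * 100
= 4.77%

4.77


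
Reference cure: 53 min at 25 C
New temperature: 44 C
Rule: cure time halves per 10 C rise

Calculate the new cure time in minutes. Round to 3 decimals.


factor = 2^((44-25)/10) = 3.7321
t_new = 53 / 3.7321 = 14.201 min

14.201


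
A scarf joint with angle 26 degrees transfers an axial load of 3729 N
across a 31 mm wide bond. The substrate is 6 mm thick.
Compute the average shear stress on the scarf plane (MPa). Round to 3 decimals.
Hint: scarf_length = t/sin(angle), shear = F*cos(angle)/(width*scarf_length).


scarf_length = 6 / sin(26 deg) = 13.6870 mm
cos(26 deg) = 0.898794
shear stress = 3729 * 0.898794 / (31 * 13.6870)
= 7.899 MPa

7.899


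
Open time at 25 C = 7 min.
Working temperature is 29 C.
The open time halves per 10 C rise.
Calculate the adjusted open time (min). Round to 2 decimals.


factor = 2^((29 - 25) / 10) = 1.3195
ot = 7 / 1.3195 = 5.31 min

5.31


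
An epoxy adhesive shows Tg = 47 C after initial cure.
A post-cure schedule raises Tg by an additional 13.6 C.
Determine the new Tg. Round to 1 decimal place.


New Tg = 47 + 13.6
= 60.6 C

60.6


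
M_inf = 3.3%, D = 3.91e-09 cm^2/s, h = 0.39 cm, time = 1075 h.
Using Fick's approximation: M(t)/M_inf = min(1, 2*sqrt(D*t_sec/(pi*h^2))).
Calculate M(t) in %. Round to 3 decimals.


t = 3870000 s
ratio = min(1, 2*sqrt(3.91e-09*3870000/(pi*0.1521)))
= 0.355905
M(t) = 3.3 * 0.355905 = 1.174%

1.174


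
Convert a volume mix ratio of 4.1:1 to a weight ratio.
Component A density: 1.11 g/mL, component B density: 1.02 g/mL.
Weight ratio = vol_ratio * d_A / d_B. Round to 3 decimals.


= 4.1 * 1.11 / 1.02 = 4.462

4.462


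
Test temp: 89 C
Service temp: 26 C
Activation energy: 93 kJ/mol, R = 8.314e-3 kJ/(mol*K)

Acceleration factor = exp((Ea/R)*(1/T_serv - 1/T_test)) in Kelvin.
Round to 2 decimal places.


AF = exp((93/0.008314)*(1/299.15 - 1/362.15))
= 668.36

668.36


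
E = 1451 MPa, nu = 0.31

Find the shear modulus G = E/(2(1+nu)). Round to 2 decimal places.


G = 1451 / (2 * 1.31)
= 553.82 MPa

553.82


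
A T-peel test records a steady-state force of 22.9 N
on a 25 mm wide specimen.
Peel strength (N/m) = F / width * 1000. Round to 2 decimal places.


Peel strength = 22.9 / 25 * 1000
= 916.00 N/m

916.00


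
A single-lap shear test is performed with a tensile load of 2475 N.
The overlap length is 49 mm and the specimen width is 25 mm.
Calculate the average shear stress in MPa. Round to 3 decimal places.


Shear stress = F / (overlap * width)
= 2475 / (49 * 25)
= 2475 / 1225
= 2.020 MPa

2.020


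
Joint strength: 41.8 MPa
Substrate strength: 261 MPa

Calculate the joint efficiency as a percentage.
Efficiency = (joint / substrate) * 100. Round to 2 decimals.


Efficiency = (41.8 / 261) * 100 = 16.02%

16.02


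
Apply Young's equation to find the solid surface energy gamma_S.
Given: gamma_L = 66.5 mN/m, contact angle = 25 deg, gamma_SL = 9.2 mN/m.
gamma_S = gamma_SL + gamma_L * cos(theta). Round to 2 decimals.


theta_rad = 25 * pi/180 = 0.436332
gamma_S = 9.2 + 66.5 * cos(0.436332)
= 69.47 mN/m

69.47


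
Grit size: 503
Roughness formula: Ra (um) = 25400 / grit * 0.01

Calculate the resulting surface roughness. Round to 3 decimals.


Ra = 25400 / 503 * 0.01
= 0.505 um

0.505


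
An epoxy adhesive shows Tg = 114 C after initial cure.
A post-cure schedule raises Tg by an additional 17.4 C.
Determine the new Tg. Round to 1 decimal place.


New Tg = 114 + 17.4
= 131.4 C

131.4


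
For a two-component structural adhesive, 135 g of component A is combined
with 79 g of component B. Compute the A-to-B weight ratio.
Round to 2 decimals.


Weight ratio A:B = 135 / 79
= 1.71

1.71


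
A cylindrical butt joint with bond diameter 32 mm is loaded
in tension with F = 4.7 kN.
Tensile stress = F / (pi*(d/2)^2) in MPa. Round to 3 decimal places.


Area = pi * (32/2)^2 = 804.2477 mm^2
Stress = 4.7*1000 / 804.2477
= 5.844 MPa

5.844


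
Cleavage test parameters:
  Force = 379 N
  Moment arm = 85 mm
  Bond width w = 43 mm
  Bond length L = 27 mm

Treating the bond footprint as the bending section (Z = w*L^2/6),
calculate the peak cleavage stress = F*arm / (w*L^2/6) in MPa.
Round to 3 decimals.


M = 379 * 85 = 32215 N*mm
Z = 43 * 27^2 / 6 = 31347 / 6 mm^3
sigma = M / Z = 6 * 32215 / 31347 = 193290 / 31347
= 6.166 MPa

6.166


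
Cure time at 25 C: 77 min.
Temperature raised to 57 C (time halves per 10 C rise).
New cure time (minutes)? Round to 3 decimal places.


Acceleration factor = 2^(32/10) = 9.1896
New time = 77 / 9.1896 = 8.379 min

8.379


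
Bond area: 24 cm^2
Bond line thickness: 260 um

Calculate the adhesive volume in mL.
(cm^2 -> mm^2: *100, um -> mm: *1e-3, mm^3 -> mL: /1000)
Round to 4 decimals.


V = 24*100 * 260*1e-3 / 1000
= 0.6240 mL

0.6240


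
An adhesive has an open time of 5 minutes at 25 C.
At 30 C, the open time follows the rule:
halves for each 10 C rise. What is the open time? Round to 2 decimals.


Factor = 2^((30-25)/10) = 1.4142
Open time = 5 / 1.4142 = 3.54 min

3.54


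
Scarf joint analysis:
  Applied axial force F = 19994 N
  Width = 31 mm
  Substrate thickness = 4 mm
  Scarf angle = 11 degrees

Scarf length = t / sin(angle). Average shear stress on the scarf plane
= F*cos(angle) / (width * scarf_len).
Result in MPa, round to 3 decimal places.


Scarf length = 4 / sin(11 deg) = 20.9634 mm
cos(11 deg) = 0.981627
Shear = 19994 * 0.981627 / (31 * 20.9634)
= 30.201 MPa

30.201


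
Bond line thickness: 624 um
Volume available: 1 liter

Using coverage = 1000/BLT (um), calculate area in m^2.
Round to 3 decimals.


1 L = 1e6 mm^3, thickness = 624 um = 0.624 mm
Area = 1e6 / 0.624 mm^2 = (1e6 / 0.624) / 1e6 m^2 = 1000 / 624 m^2
= 1.603 m^2

1.603


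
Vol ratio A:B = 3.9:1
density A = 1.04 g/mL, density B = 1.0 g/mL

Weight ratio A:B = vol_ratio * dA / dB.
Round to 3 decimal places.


Weight ratio = 3.9 * 1.04 / 1.0
= 4.056

4.056


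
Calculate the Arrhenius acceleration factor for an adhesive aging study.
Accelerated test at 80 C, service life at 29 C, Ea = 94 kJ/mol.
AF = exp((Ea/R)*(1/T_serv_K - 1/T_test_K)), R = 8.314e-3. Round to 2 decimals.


T_test = 353.15 K, T_serv = 302.15 K
Ea/R = 94 / 0.008314 = 11306.23
AF = exp(11306.23 * (1/302.15 - 1/353.15))
= 222.27

222.27


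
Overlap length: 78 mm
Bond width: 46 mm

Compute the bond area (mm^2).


Bond area = 78 * 46 = 3588 mm^2

3588


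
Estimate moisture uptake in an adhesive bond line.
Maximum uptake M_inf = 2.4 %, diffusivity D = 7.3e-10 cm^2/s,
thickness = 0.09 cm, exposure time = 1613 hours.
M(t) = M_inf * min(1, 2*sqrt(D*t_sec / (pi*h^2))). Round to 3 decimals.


Convert time: 1613 h = 5806800 s
ratio = min(1, 2*sqrt(7.3e-10*5806800/(pi*0.09^2)))
= 0.816286
M(t) = 2.4 * 0.816286 = 1.959%

1.959


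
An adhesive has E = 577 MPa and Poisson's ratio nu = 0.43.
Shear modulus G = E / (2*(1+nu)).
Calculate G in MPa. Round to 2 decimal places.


G = 577 / (2*(1+0.43))
= 577 / 2.86
= 201.75 MPa

201.75


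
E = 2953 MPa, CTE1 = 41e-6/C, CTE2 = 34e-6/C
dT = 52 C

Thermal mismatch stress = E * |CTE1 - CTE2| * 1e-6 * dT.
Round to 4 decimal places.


= 2953 * 7e-6 * 52
= 1.0749 MPa

1.0749


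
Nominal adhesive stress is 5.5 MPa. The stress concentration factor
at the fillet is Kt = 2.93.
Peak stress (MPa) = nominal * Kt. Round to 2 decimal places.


Peak = 5.5 * 2.93 = 16.12 MPa

16.12


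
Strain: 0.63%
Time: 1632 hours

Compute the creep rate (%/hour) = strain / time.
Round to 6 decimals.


Creep rate = 0.63 / 1632
= 0.000386 %/h

0.000386


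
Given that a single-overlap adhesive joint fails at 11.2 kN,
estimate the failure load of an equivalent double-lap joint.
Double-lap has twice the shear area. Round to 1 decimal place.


Double-lap factor = 2
Expected load = 11.2 * 2 = 22.4 kN

22.4


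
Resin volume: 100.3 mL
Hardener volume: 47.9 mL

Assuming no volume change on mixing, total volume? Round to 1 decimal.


V_total = 100.3 + 47.9 = 148.2 mL

148.2


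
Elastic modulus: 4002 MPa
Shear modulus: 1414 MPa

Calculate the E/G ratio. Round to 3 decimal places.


E / G = 4002 / 1414 = 2.830

2.830


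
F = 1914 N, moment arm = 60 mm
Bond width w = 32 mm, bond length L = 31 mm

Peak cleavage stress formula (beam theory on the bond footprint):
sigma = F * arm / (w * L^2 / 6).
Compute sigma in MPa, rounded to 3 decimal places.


sigma = (1914 * 60) / (32 * 961 / 6)
= 114840 * 6 / 30752
= 689040 / 30752
= 22.406 MPa

22.406


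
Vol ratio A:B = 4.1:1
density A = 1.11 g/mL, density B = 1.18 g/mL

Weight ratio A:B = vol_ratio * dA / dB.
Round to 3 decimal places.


Weight ratio = 4.1 * 1.11 / 1.18
= 3.857

3.857


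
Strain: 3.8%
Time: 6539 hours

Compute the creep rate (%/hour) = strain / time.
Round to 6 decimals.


Creep rate = 3.8 / 6539
= 0.000581 %/h

0.000581


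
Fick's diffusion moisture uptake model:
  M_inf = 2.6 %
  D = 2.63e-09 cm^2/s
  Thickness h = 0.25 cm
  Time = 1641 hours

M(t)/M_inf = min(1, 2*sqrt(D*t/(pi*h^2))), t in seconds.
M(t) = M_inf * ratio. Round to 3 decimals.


t_sec = 1641 * 3600 = 5907600
ratio = 2*sqrt(2.63e-09*5907600/(pi*0.25^2))
= min(1, 0.562598)
= 0.562598
M(t) = 2.6 * 0.562598 = 1.463 %

1.463


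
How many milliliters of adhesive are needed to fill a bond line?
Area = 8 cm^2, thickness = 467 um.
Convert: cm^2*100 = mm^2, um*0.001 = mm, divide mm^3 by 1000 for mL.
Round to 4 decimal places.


= (8 * 100) * (467 * 0.001) / 1000
= 0.3736 mL

0.3736


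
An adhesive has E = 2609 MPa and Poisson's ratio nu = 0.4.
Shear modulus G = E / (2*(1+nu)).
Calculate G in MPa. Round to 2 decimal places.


G = 2609 / (2*(1+0.4))
= 2609 / 2.80
= 931.79 MPa

931.79


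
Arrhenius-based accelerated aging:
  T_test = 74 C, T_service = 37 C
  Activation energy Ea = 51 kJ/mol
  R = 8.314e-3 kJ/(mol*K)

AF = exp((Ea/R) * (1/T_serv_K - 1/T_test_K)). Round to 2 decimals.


T_test_K = 347.15, T_serv_K = 310.15
AF = exp((51/8.314e-3) * (1/310.15 - 1/347.15))
= 8.23

8.23


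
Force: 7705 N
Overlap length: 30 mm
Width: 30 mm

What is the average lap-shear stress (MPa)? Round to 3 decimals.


Average shear stress = F / (overlap * width)
= 7705 / (30 * 30)
= 8.561 MPa

8.561


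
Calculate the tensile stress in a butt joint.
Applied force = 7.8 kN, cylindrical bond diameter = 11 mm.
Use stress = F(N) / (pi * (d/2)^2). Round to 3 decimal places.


A = pi * 5.5^2 = 95.0332 mm^2
sigma = 7800.0 / 95.0332 = 82.077 MPa

82.077


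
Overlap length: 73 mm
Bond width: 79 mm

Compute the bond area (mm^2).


Bond area = 73 * 79 = 5767 mm^2

5767


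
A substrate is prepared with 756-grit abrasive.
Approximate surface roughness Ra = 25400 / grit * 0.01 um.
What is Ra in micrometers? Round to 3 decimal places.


Ra = 25400 / 756 * 0.01 = 0.336 um

0.336


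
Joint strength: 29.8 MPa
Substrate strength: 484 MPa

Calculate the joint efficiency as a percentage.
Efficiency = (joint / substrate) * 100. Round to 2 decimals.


Efficiency = (29.8 / 484) * 100 = 6.16%

6.16


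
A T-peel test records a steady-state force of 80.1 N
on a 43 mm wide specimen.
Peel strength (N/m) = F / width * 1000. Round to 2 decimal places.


Peel strength = 80.1 / 43 * 1000
= 1862.79 N/m

1862.79


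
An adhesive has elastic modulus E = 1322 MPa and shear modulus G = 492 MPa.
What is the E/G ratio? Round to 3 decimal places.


E/G = 1322 / 492 = 2.687

2.687


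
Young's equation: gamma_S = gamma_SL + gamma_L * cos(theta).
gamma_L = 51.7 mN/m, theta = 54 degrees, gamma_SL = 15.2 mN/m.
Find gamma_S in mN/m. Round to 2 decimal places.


cos(54 deg) = 0.587785
gamma_S = 15.2 + 51.7 * 0.587785
= 45.59 mN/m

45.59


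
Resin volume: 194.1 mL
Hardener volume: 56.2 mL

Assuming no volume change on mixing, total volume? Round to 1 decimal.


V_total = 194.1 + 56.2 = 250.3 mL

250.3


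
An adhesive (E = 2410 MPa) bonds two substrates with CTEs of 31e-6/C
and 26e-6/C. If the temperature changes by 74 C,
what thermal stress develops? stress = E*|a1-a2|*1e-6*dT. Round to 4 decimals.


Stress = 2410 * |31 - 26| * 1e-6 * 74
= 0.8917 MPa

0.8917


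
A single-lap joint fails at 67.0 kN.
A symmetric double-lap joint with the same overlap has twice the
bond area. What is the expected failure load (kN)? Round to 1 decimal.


Double-lap load = 2 * 67.0 = 134.0 kN

134.0


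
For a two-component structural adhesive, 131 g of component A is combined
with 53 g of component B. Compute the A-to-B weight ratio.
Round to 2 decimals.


Weight ratio A:B = 131 / 53
= 2.47

2.47


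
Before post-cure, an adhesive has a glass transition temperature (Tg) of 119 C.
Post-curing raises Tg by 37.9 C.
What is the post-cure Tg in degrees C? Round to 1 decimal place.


Tg_post = Tg_base + delta_Tg
= 119 + 37.9
= 156.9 C

156.9


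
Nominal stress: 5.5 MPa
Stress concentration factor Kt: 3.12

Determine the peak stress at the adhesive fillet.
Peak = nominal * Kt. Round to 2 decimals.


Peak stress = 5.5 * 3.12
= 17.16 MPa

17.16


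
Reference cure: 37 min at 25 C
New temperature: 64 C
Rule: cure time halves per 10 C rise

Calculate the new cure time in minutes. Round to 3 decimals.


factor = 2^((64-25)/10) = 14.9285
t_new = 37 / 14.9285 = 2.478 min

2.478


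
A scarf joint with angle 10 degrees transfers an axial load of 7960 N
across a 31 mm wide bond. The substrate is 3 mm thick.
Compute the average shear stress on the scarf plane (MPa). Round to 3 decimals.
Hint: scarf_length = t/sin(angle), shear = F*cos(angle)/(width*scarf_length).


scarf_length = 3 / sin(10 deg) = 17.2763 mm
cos(10 deg) = 0.984808
shear stress = 7960 * 0.984808 / (31 * 17.2763)
= 14.637 MPa

14.637


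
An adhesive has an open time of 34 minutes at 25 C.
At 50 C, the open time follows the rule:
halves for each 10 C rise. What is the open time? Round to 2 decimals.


Factor = 2^((50-25)/10) = 5.6569
Open time = 34 / 5.6569 = 6.01 min

6.01


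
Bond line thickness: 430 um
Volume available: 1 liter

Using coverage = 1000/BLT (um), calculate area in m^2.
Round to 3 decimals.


1 L = 1e6 mm^3, thickness = 430 um = 0.43 mm
Area = 1e6 / 0.43 mm^2 = (1e6 / 0.43) / 1e6 m^2 = 1000 / 430 m^2
= 2.326 m^2

2.326


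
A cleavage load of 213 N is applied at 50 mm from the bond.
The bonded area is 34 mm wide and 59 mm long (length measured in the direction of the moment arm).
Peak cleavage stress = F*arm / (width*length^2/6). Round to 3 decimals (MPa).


Moment = 213 * 50 = 10650 N*mm
Section modulus = 34 * 3481 / 6 = 118354 / 6 mm^3
Stress = 10650 / (118354 / 6) = 63900 / 118354
= 0.540 MPa

0.540


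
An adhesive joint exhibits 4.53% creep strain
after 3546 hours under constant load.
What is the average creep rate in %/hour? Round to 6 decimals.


Creep rate = strain / time
= 4.53 / 3546
= 0.001277 %/h

0.001277


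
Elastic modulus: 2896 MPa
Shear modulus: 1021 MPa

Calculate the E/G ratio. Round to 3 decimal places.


E / G = 2896 / 1021 = 2.836

2.836


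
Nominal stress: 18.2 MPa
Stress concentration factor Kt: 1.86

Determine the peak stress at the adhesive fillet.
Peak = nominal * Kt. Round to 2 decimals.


Peak stress = 18.2 * 1.86
= 33.85 MPa

33.85


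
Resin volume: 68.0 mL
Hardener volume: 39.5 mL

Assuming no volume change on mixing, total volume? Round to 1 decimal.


V_total = 68.0 + 39.5 = 107.5 mL

107.5


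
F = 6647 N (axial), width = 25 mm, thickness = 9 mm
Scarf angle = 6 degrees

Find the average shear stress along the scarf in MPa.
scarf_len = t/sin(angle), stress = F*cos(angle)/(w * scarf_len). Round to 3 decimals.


scarf_len = 9/sin(6 deg) = 86.1010
cos(6 deg) = 0.994522
stress = 6647*0.994522/(25*86.1010) = 3.071 MPa

3.071


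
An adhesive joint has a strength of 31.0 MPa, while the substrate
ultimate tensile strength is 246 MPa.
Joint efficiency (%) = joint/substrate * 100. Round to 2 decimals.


Efficiency = 31.0 / 246 * 100
= 12.60%

12.60


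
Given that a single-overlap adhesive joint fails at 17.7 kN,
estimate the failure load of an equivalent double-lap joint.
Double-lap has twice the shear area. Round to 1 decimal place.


Double-lap factor = 2
Expected load = 17.7 * 2 = 35.4 kN

35.4


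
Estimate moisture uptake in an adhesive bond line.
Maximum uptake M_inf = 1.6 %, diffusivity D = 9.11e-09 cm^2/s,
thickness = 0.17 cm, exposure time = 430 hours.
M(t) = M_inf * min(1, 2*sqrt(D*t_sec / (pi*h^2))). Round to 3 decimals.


Convert time: 430 h = 1548000 s
ratio = min(1, 2*sqrt(9.11e-09*1548000/(pi*0.17^2)))
= 0.788226
M(t) = 1.6 * 0.788226 = 1.261%

1.261


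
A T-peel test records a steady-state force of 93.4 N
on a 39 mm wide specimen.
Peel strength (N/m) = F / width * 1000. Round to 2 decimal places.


Peel strength = 93.4 / 39 * 1000
= 2394.87 N/m

2394.87


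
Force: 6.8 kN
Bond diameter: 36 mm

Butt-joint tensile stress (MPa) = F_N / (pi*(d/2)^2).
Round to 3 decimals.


F_N = 6.8 * 1000 = 6800.0 N
A = pi*(18.0)^2 = 1017.8760 mm^2
stress = 6800.0 / 1017.8760 = 6.681 MPa

6.681


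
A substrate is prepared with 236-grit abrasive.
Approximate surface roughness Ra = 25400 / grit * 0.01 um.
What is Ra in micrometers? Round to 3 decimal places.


Ra = 25400 / 236 * 0.01 = 1.076 um

1.076


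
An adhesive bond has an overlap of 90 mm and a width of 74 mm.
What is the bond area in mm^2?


Bond area = overlap * width
= 90 * 74
= 6660 mm^2

6660


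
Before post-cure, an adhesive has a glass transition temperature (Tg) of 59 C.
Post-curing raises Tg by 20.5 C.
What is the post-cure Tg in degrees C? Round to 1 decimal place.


Tg_post = Tg_base + delta_Tg
= 59 + 20.5
= 79.5 C

79.5


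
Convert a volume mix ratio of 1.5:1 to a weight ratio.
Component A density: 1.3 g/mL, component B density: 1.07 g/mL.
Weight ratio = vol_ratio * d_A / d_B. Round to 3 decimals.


= 1.5 * 1.3 / 1.07 = 1.822

1.822


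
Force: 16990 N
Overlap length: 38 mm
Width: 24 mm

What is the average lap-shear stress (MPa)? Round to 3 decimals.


Average shear stress = F / (overlap * width)
= 16990 / (38 * 24)
= 18.629 MPa

18.629


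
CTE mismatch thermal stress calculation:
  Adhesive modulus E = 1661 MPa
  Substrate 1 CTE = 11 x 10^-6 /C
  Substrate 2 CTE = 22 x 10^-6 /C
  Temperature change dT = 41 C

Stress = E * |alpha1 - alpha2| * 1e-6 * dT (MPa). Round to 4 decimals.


delta_alpha = |11 - 22| = 11 x 10^-6/C
Stress = 1661 * 11e-6 * 41
= 0.7491 MPa

0.7491
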